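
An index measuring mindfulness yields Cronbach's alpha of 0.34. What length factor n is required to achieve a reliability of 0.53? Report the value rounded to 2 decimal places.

n = 0.53 × (1 − 0.34) / [ 0.34 × (1 − 0.53) ]
n = 0.3498 / 0.1598 ≈ 2.1890

2.19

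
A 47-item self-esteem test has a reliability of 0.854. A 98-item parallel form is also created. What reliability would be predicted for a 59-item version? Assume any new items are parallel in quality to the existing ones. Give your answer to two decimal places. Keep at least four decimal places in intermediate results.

0.88

The 98-item form is not needed; work directly from the 47-item form with n = 59/47 = 1.2553.
r_{59} = n·r / (1 + (n − 1)·r) = 1.0720 / 1.2180 ≈ 0.8801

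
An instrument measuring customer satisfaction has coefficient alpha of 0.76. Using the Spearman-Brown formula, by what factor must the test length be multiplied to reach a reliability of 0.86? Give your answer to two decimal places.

1.94

n = 0.86 × (1 − 0.76) / [ 0.76 × (1 − 0.86) ]
n = 0.2064 / 0.1064 ≈ 1.9398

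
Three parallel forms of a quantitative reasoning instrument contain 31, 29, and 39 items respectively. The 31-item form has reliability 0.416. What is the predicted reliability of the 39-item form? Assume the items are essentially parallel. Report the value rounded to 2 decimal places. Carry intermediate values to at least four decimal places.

0.47

Only the ratio of lengths matters: n = 39/31 = 1.2581
r_{39} = n·r / (1 + (n − 1)·r) = 0.5234 / 1.1074 ≈ 0.4726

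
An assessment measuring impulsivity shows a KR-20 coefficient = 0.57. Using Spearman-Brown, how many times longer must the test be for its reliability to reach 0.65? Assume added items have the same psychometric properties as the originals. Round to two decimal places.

Spearman-Brown solved for the length factor n:
n = r_target (1 − r_old) / [ r_old (1 − r_target) ]
n = 0.65 × (1 − 0.57) / [ 0.57 × (1 − 0.65) ]
  = 0.2795 / 0.1995 = 1.4010

1.40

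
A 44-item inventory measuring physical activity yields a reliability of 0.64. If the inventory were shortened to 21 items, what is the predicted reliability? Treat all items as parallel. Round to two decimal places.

n = 21/44 = 0.4773
By Spearman-Brown, r_new = n r / (1 + (n − 1) r).
r_new = (0.4773 × 0.64) / (1 + (0.4773 − 1) × 0.64)
     = 0.3055 / 0.6655 = 0.4591

0.46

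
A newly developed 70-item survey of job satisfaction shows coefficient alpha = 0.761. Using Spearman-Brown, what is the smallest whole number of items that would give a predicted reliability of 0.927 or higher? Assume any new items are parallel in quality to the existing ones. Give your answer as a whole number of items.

Spearman-Brown solved for the length factor n:
n = r*(1 − r) / [ r (1 − r*) ]
n = 0.927 × (1 − 0.761) / [ 0.761 × (1 − 0.927) ]
n = 0.221553 / 0.055553 ≈ 3.9881
Items needed = n × 70 = 3.9881 × 70 ≈ 279.17 → round up to 280

280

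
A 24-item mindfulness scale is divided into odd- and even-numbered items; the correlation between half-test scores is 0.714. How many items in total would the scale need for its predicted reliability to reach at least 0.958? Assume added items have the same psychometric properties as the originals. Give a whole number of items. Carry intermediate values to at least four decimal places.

110

Corrected full-test reliability: r_full = 2 × 0.714 / (1 + 0.714) ≈ 0.8331
n = r_tgt(1 − r_full) / [r_full(1 − r_tgt)] = 0.958 × 0.1669 / (0.8331 × 0.042) ≈ 4.5696
Required items = 4.5696 × 24 = 109.67, so 110 items.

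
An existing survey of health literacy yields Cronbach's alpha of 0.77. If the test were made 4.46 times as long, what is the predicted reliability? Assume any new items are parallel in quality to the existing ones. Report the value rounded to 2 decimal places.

Apply the Spearman-Brown prophecy formula, r' = nr / [1 + (n − 1)r]:
r_new = 4.46·0.77 / [1 + (4.46 − 1)·0.77]
     = 3.4342 / 3.6642 = 0.9372

0.94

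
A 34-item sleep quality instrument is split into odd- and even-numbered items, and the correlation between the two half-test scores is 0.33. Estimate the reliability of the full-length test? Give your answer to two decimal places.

0.50

r_full = 2(0.33) / (1 + 0.33)
       = 0.6600 / 1.3300 = 0.4962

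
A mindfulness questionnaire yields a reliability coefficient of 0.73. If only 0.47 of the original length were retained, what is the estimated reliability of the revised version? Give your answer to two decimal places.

0.56

r_new = (0.47 × 0.73) / (1 + (0.47 − 1) × 0.73)
r_new = 0.3431 / 0.6131 ≈ 0.5596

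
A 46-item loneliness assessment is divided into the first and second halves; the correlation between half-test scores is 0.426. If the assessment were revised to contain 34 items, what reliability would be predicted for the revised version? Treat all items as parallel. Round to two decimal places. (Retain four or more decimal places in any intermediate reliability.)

0.52

Full-test reliability from the split-half r: r_full = 2(0.426)/(1 + 0.426) = 0.5975
Then adjust to 34 items: n = 34/46 = 0.7391
r_new = n·r_full / (1 + (n − 1)·r_full) = 0.4416 / 0.8441 ≈ 0.5232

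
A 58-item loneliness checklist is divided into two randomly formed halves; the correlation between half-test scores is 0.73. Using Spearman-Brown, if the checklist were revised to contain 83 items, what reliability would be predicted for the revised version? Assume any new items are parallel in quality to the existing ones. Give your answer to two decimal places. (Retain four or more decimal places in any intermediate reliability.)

Spearman-Brown correction (n = 2): r_full = 2·0.73/(1 + 0.73) = 0.8439
Length factor from 58 to 83 items: n = 83/58 = 1.4310
r_new = n·r_full / (1 + (n − 1)·r_full) = 1.2076 / 1.3637 ≈ 0.8855

0.89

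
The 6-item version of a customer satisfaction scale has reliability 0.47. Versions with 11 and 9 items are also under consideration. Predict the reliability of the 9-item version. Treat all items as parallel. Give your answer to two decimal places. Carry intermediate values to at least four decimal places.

Only the ratio of lengths matters: n = 9/6 = 1.5000
r_{9} = n·r / (1 + (n − 1)·r) = 0.7050 / 1.2350 ≈ 0.5709

0.57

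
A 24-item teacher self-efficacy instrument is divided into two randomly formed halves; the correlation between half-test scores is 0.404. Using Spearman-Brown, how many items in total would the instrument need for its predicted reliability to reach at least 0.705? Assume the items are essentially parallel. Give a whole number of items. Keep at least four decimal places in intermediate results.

r_full = 2(0.404)/(1 + 0.404) = 0.5755
n = r_tgt(1 − r_full) / [r_full(1 − r_tgt)] = 0.705 × 0.4245 / (0.5755 × 0.295) ≈ 1.7628
Items = 1.7628 × 24 ≈ 42.31 → 43

43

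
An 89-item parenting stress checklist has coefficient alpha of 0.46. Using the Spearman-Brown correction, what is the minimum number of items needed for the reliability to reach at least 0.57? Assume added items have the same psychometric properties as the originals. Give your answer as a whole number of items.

Rearranging the Spearman-Brown formula for n,
n = r_target (1 − r_old) / [ r_old (1 − r_target) ]
n = [0.57 × 0.54] / [0.46 × 0.43]
  = 0.3078 / 0.1978 = 1.5561
1.5561 × 89 = 138.49 → 139 items

139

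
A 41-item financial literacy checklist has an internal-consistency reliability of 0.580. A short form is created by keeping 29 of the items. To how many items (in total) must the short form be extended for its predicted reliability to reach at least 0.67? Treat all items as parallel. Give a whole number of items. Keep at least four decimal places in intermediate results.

61

Short-form reliability: n = 29/41 = 0.7073; r_29 = n·r/(1+(n−1)r) ≈ 0.4941
Then solve for n' with r_old = 0.4941, r_target = 0.67: n' = 0.67(1 − 0.4941)/[0.4941(1 − 0.67)] = 2.0788
Items = 2.0788 × 29 ≈ 60.29 → 61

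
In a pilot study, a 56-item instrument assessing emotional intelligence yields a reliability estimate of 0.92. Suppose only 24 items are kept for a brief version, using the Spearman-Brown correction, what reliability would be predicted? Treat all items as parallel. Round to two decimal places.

0.83

n = 24/56 = 0.4286
By Spearman-Brown, r_new = n r / (1 + (n − 1) r).
r_new = (0.4286 × 0.92) / (1 + (0.4286 − 1) × 0.92)
r_new = 0.3943 / 0.4743 ≈ 0.8313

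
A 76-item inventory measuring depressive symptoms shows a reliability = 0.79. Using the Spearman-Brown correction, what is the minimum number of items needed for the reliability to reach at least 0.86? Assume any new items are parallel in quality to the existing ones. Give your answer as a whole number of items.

125

Invert Spearman-Brown to solve for n:
n = r*(1 − r) / [ r (1 − r*) ]
n = 0.86 × (1 − 0.79) / [ 0.79 × (1 − 0.86) ]
n = 0.1806 / 0.1106 ≈ 1.6329
Items needed = n × 76 = 1.6329 × 76 ≈ 124.10 → round up to 125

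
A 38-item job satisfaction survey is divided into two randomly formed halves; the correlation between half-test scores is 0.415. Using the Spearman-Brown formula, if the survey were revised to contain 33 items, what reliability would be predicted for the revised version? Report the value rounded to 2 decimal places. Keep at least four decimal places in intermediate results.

First correct the split-half correlation to full-test reliability: r_full = 2 × 0.415 / (1 + 0.415) ≈ 0.5866
Length factor from 38 to 33 items: n = 33/38 = 0.8684
r_new = n·r_full / (1 + (n − 1)·r_full) = 0.5094 / 0.9228 ≈ 0.5520

0.55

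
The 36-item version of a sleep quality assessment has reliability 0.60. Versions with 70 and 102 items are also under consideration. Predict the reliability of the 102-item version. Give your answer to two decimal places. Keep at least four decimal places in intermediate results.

The 70-item form is not needed; work directly from the 36-item form with n = 102/36 = 2.8333.
r_{102} = n·r / (1 + (n − 1)·r) = 1.7000 / 2.1000 ≈ 0.8095

0.81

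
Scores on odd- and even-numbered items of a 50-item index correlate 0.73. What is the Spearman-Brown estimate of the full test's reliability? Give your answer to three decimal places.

Each half is half the length of the full test, so the full test is n = 2 times a half.
r_full = 2r_hh / (1 + r_hh) = 2 × 0.73 / (1 + 0.73)
       = 1.4600 / 1.7300 = 0.8439

0.844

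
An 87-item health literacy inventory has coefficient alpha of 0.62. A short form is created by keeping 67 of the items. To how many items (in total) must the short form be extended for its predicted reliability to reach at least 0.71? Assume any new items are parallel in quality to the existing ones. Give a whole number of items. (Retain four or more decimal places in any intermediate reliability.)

131

Short-form reliability: n = 67/87 = 0.7701; r_67 = n·r/(1+(n−1)r) ≈ 0.5568
Length factor from the short form to reach 0.71: n' = 0.71(1 − 0.5568) / [0.5568(1 − 0.71)] ≈ 1.9488
Items = 1.9488 × 67 ≈ 130.57 → 131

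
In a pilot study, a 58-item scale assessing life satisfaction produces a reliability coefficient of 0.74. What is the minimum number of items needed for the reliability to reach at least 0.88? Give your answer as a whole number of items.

150

Invert Spearman-Brown to solve for n:
n = r_target (1 − r_old) / [ r_old (1 − r_target) ]
n = 0.88(1 − 0.74) / [0.74(1 − 0.88)]
n = 0.2288 / 0.0888 ≈ 2.5766
So the test needs 2.5766 × 58 ≈ 149.44 items; rounding up, 150.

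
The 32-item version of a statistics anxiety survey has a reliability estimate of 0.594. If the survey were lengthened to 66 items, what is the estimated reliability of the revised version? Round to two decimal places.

Length ratio n = 66/32 = 2.0625
r_new = 2.0625·0.594 / [1 + (2.0625 − 1)·0.594]
r_new = 1.2251 / 1.6311 ≈ 0.7511

0.75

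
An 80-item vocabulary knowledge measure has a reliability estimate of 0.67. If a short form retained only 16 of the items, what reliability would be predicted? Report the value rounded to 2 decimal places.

0.29

The new length is 16/80 = 0.2 times the old.
Apply the Spearman-Brown prophecy formula, r' = nr / [1 + (n − 1)r]:
r_new = 0.2·0.67 / [1 + (0.2 − 1)·0.67]
r_new = 0.1340 / 0.4640 ≈ 0.2888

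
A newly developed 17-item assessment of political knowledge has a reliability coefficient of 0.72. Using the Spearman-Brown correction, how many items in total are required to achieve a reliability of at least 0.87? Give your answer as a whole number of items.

45

n = 0.87(1 − 0.72) / [0.72(1 − 0.87)]
  = 0.2436 / 0.0936 = 2.6026
2.6026 × 17 = 44.24 → 45 items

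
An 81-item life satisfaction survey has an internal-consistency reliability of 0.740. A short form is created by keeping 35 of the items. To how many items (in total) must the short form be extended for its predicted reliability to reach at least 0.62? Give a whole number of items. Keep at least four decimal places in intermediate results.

47

Short-form reliability: n = 35/81 = 0.4321; r_35 = n·r/(1+(n−1)r) ≈ 0.5515
Length factor from the short form to reach 0.62: n' = 0.62(1 − 0.5515) / [0.5515(1 − 0.62)] ≈ 1.3269
Items = 1.3269 × 35 ≈ 46.44 → 47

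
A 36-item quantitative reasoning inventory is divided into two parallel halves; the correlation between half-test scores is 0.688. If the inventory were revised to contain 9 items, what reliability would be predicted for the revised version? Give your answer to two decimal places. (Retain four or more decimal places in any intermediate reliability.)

0.52

First correct the split-half correlation to full-test reliability: r_full = 2 × 0.688 / (1 + 0.688) ≈ 0.8152
Length factor from 36 to 9 items: n = 9/36 = 0.2500
r_new = n·r_full / (1 + (n − 1)·r_full) = 0.2038 / 0.3886 ≈ 0.5244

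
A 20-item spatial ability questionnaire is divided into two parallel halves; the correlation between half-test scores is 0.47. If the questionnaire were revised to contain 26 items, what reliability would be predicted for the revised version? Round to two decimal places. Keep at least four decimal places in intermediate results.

0.70

First correct the split-half correlation to full-test reliability: r_full = 2 × 0.47 / (1 + 0.47) ≈ 0.6395
Then adjust to 26 items: n = 26/20 = 1.3000
r_new = n·r_full / (1 + (n − 1)·r_full) = 0.8313 / 1.1919 ≈ 0.6975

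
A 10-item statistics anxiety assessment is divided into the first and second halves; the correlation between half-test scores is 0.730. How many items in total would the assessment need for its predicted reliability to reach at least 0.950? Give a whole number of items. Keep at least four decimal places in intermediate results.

36

r_full = 2(0.730)/(1 + 0.730) = 0.8439
n = r_tgt(1 − r_full) / [r_full(1 − r_tgt)] = 0.950 × 0.1561 / (0.8439 × 0.050) ≈ 3.5145
Required items = 3.5145 × 10 = 35.14, so 36 items.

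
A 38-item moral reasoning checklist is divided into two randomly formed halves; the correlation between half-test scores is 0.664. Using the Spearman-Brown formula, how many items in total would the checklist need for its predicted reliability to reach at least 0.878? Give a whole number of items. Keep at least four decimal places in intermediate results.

70

r_full = 2(0.664)/(1 + 0.664) = 0.7981
Solve Spearman-Brown for n: n = 0.878(1 − 0.7981) / [0.7981(1 − 0.878)] = 1.8206
Required items = 1.8206 × 38 = 69.18, so 70 items.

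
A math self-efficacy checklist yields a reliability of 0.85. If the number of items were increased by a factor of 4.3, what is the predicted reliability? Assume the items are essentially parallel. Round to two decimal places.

Apply the Spearman-Brown prophecy formula, r' = nr / [1 + (n − 1)r]:
r_new = 4.3·0.85 / [1 + (4.3 − 1)·0.85]
r_new = 3.6550 / 3.8050 ≈ 0.9606

0.96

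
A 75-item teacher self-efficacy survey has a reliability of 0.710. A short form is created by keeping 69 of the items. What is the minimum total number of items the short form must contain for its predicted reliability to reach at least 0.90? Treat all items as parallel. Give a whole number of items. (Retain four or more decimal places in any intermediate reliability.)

Short-form reliability: n = 69/75 = 0.9200; r_69 = n·r/(1+(n−1)r) ≈ 0.6925
Then solve for n' with r_old = 0.6925, r_target = 0.90: n' = 0.90(1 − 0.6925)/[0.6925(1 − 0.90)] = 3.9964
Items = 3.9964 × 69 ≈ 275.75 → 276

276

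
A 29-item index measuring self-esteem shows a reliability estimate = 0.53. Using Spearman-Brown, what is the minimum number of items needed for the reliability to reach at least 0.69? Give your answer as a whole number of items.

58

n = 0.69 × (1 − 0.53) / [ 0.53 × (1 − 0.69) ]
n = 0.3243 / 0.1643 ≈ 1.9738
So the test needs 1.9738 × 29 ≈ 57.24 items; rounding up, 58.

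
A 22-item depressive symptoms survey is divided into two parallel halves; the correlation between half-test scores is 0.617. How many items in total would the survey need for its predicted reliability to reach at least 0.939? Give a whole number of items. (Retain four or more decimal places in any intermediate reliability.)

r_full = 2(0.617)/(1 + 0.617) = 0.7631
Solve Spearman-Brown for n: n = 0.939(1 − 0.7631) / [0.7631(1 − 0.939)] = 4.7788
Items = 4.7788 × 22 ≈ 105.13 → 106

106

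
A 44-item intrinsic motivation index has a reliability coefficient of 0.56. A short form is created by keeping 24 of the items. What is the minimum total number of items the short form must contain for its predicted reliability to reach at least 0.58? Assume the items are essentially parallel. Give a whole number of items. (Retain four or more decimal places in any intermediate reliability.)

48

First, r for the 24-item form: n = 24/44 = 0.5455, so r_24 = 0.5455·0.56/(1 + (0.5455 − 1)·0.56) = 0.4098
Length factor from the short form to reach 0.58: n' = 0.58(1 − 0.4098) / [0.4098(1 − 0.58)] ≈ 1.9889
Total items = 1.9889 × 24 = 47.73, rounded up to 48.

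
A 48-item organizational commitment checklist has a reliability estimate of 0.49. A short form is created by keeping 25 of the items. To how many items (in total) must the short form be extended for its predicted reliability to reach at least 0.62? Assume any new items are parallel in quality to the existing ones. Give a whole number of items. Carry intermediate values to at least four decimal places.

82

Short-form reliability: n = 25/48 = 0.5208; r_25 = n·r/(1+(n−1)r) ≈ 0.3335
Then solve for n' with r_old = 0.3335, r_target = 0.62: n' = 0.62(1 − 0.3335)/[0.3335(1 − 0.62)] = 3.2607
Items = 3.2607 × 25 ≈ 81.52 → 82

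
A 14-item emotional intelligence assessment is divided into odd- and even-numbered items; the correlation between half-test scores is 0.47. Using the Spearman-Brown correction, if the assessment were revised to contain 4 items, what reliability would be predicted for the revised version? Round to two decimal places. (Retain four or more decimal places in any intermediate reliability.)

0.34

Spearman-Brown correction (n = 2): r_full = 2·0.47/(1 + 0.47) = 0.6395
Then adjust to 4 items: n = 4/14 = 0.2857
r_new = n·r_full / (1 + (n − 1)·r_full) = 0.1827 / 0.5432 ≈ 0.3363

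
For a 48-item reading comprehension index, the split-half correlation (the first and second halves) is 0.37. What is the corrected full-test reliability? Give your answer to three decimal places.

0.540

The full test is twice the length of either half (n = 2).
r_full = 2(0.37) / (1 + 0.37)
       = 0.7400 / 1.3700 = 0.5401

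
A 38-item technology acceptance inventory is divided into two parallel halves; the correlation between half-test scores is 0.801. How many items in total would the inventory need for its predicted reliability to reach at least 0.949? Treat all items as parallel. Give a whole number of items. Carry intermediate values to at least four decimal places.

r_full = 2(0.801)/(1 + 0.801) = 0.8895
n = r_tgt(1 − r_full) / [r_full(1 − r_tgt)] = 0.949 × 0.1105 / (0.8895 × 0.051) ≈ 2.3116
Required items = 2.3116 × 38 = 87.84, so 88 items.

88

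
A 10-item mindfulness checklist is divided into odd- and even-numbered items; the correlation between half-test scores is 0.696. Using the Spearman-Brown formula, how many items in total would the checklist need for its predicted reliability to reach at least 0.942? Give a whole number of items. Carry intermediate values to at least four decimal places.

36

r_full = 2(0.696)/(1 + 0.696) = 0.8208
n = r_tgt(1 − r_full) / [r_full(1 − r_tgt)] = 0.942 × 0.1792 / (0.8208 × 0.058) ≈ 3.5459
Items = 3.5459 × 10 ≈ 35.46 → 36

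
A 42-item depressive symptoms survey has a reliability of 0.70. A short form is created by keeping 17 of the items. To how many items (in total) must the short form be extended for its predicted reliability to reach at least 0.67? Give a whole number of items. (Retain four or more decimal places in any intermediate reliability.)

First, r for the 17-item form: n = 17/42 = 0.4048, so r_17 = 0.4048·0.70/(1 + (0.4048 − 1)·0.70) = 0.4857
Then solve for n' with r_old = 0.4857, r_target = 0.67: n' = 0.67(1 − 0.4857)/[0.4857(1 − 0.67)] = 2.1499
Total items = 2.1499 × 17 = 36.55, rounded up to 37.

37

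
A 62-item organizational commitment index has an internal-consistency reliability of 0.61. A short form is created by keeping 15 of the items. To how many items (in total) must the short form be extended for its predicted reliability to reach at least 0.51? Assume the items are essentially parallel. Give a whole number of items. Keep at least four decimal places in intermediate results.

42

Short-form reliability: n = 15/62 = 0.2419; r_15 = n·r/(1+(n−1)r) ≈ 0.2745
Length factor from the short form to reach 0.51: n' = 0.51(1 − 0.2745) / [0.2745(1 − 0.51)] ≈ 2.7509
Total items = 2.7509 × 15 = 41.26, rounded up to 42.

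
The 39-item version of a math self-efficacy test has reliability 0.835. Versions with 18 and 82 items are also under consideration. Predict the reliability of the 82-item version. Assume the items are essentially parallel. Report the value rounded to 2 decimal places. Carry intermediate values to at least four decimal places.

0.91

Only the ratio of lengths matters: n = 82/39 = 2.1026
r_{82} = n·r / (1 + (n − 1)·r) = 1.7557 / 1.9207 ≈ 0.9141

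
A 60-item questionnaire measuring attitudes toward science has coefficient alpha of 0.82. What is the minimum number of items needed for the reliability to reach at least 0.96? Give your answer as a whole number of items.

317

n = 0.96(1 − 0.82) / [0.82(1 − 0.96)]
n = 0.1728 / 0.0328 ≈ 5.2683
Items needed = n × 60 = 5.2683 × 60 ≈ 316.10 → round up to 317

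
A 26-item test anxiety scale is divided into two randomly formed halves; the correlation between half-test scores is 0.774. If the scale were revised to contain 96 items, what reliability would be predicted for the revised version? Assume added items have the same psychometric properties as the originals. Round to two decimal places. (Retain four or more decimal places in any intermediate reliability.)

Spearman-Brown correction (n = 2): r_full = 2·0.774/(1 + 0.774) = 0.8726
Length factor from 26 to 96 items: n = 96/26 = 3.6923
r_new = n·r_full / (1 + (n − 1)·r_full) = 3.2219 / 3.3493 ≈ 0.9620

0.96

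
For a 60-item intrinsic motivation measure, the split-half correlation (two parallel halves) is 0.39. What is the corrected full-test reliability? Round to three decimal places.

Each half is half the length of the full test, so the full test is n = 2 times a half.
r_full = 2r_hh / (1 + r_hh) = 2 × 0.39 / (1 + 0.39)
       = 0.7800 / 1.3900 = 0.5612

0.561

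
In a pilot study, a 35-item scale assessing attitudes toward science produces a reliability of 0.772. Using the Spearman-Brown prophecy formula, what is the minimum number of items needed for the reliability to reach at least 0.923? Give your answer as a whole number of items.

n = 0.923(1 − 0.772) / [0.772(1 − 0.923)]
n = 0.210444 / 0.059444 ≈ 3.5402
Items needed = n × 35 = 3.5402 × 35 ≈ 123.91 → round up to 124

124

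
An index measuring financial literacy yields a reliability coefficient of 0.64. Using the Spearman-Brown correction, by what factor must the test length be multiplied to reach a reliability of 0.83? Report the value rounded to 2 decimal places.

n = [0.83 × 0.36] / [0.64 × 0.17]
  = 0.2988 / 0.1088 = 2.7463

2.75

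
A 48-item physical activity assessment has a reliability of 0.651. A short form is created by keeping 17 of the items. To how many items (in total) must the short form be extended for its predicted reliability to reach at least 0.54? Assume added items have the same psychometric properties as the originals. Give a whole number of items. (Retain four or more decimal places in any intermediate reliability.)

31

Short-form reliability: n = 17/48 = 0.3542; r_17 = n·r/(1+(n−1)r) ≈ 0.3978
Length factor from the short form to reach 0.54: n' = 0.54(1 − 0.3978) / [0.3978(1 − 0.54)] ≈ 1.7771
Total items = 1.7771 × 17 = 30.21, rounded up to 31.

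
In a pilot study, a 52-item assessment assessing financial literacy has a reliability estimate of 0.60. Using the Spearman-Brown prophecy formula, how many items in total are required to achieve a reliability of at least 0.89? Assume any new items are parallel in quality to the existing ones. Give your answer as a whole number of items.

Invert Spearman-Brown to solve for n:
n = r*(1 − r) / [ r (1 − r*) ]
n = [0.89 × 0.40] / [0.60 × 0.11]
  = 0.3560 / 0.0660 = 5.3939
5.3939 × 52 = 280.48 → 281 items

281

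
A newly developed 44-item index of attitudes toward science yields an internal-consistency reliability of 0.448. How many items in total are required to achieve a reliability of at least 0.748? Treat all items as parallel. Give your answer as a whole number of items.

Spearman-Brown solved for the length factor n:
n = r*(1 − r) / [ r (1 − r*) ]
n = [0.748 × 0.552] / [0.448 × 0.252]
n = 0.412896 / 0.112896 ≈ 3.6573
So the test needs 3.6573 × 44 ≈ 160.92 items; rounding up, 161.

161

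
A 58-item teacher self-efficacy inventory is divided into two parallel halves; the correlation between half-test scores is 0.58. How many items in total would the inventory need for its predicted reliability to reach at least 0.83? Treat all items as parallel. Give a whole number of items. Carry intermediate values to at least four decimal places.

103

r_full = 2(0.58)/(1 + 0.58) = 0.7342
Solve Spearman-Brown for n: n = 0.83(1 − 0.7342) / [0.7342(1 − 0.83)] = 1.7675
Required items = 1.7675 × 58 = 102.52, so 103 items.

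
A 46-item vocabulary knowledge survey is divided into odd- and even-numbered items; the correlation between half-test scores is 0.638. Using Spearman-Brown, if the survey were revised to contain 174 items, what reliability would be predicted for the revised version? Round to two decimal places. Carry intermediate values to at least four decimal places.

0.93

First correct the split-half correlation to full-test reliability: r_full = 2 × 0.638 / (1 + 0.638) ≈ 0.7790
Length factor from 46 to 174 items: n = 174/46 = 3.7826
r_new = n·r_full / (1 + (n − 1)·r_full) = 2.9466 / 3.1676 ≈ 0.9302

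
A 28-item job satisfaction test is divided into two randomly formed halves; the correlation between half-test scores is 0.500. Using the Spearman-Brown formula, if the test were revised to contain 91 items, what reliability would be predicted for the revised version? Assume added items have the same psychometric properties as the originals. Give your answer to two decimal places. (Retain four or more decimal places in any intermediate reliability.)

Full-test reliability from the split-half r: r_full = 2(0.500)/(1 + 0.500) = 0.6667
Then adjust to 91 items: n = 91/28 = 3.2500
r_new = n·r_full / (1 + (n − 1)·r_full) = 2.1668 / 2.5001 ≈ 0.8667

0.87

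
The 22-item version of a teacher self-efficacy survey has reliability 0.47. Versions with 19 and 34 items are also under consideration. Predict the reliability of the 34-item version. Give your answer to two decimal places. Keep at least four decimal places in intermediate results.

The 19-item form is not needed; work directly from the 22-item form with n = 34/22 = 1.5455.
r_{34} = n·r / (1 + (n − 1)·r) = 0.7264 / 1.2564 ≈ 0.5782

0.58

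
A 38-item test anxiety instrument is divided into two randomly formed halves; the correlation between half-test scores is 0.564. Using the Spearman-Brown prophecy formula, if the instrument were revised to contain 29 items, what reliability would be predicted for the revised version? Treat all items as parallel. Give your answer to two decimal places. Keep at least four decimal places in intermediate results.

0.66

Spearman-Brown correction (n = 2): r_full = 2·0.564/(1 + 0.564) = 0.7212
Then adjust to 29 items: n = 29/38 = 0.7632
r_new = n·r_full / (1 + (n − 1)·r_full) = 0.5504 / 0.8292 ≈ 0.6638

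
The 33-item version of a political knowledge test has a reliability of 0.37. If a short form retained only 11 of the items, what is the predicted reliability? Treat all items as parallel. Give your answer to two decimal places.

0.16

The new length is 11/33 = 0.3333 times the old.
r_new = (0.3333 × 0.37) / (1 + (0.3333 − 1) × 0.37)
r_new = 0.1233 / 0.7533 ≈ 0.1637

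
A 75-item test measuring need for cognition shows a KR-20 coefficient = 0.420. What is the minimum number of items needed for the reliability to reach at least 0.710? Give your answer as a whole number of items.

Rearranging the Spearman-Brown formula for n,
n = r*(1 − r) / [ r (1 − r*) ]
n = 0.710 × (1 − 0.420) / [ 0.420 × (1 − 0.710) ]
n = 0.411800 / 0.121800 ≈ 3.3810
Items needed = n × 75 = 3.3810 × 75 ≈ 253.57 → round up to 254

254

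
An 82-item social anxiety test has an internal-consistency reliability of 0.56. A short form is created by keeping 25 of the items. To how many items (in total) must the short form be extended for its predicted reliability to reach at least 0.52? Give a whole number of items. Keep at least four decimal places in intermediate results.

Short-form reliability: n = 25/82 = 0.3049; r_25 = n·r/(1+(n−1)r) ≈ 0.2796
Length factor from the short form to reach 0.52: n' = 0.52(1 − 0.2796) / [0.2796(1 − 0.52)] ≈ 2.7912
Total items = 2.7912 × 25 = 69.78, rounded up to 70.

70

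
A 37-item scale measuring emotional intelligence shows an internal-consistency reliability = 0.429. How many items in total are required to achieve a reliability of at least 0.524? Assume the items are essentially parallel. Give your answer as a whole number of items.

Invert Spearman-Brown to solve for n:
n = r_target (1 − r_old) / [ r_old (1 − r_target) ]
n = 0.524 × (1 − 0.429) / [ 0.429 × (1 − 0.524) ]
n = 0.299204 / 0.204204 ≈ 1.4652
1.4652 × 37 = 54.21 → 55 items

55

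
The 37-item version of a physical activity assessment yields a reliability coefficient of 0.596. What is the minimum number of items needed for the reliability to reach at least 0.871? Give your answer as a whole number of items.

n = 0.871(1 − 0.596) / [0.596(1 − 0.871)]
n = 0.351884 / 0.076884 ≈ 4.5768
So the test needs 4.5768 × 37 ≈ 169.34 items; rounding up, 170.

170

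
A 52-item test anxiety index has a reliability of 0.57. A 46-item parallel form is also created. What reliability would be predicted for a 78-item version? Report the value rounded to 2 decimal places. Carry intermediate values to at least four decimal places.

0.67

The 46-item form is not needed; work directly from the 52-item form with n = 78/52 = 1.5000.
r_{78} = n·r / (1 + (n − 1)·r) = 0.8550 / 1.2850 ≈ 0.6654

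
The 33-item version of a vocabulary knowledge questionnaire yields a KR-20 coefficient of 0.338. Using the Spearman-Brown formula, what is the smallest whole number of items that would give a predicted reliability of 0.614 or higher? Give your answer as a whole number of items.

103

Rearranging the Spearman-Brown formula for n,
n = r_target (1 − r_old) / [ r_old (1 − r_target) ]
n = [0.614 × 0.662] / [0.338 × 0.386]
n = 0.406468 / 0.130468 ≈ 3.1155
Items needed = n × 33 = 3.1155 × 33 ≈ 102.81 → round up to 103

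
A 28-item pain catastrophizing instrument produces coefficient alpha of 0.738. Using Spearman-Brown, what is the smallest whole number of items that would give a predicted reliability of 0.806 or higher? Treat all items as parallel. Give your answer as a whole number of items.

n = 0.806(1 − 0.738) / [0.738(1 − 0.806)]
n = 0.211172 / 0.143172 ≈ 1.4750
1.4750 × 28 = 41.30 → 42 items

42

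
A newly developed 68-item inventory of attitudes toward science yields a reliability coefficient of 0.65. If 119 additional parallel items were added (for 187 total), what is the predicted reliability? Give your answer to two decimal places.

0.84

The new length is 187/68 = 2.75 times the old.
Apply the Spearman-Brown prophecy formula, r' = nr / [1 + (n − 1)r]:
r_new = (2.75 × 0.65) / (1 + (2.75 − 1) × 0.65)
r_new = 1.7875 / 2.1375 ≈ 0.8363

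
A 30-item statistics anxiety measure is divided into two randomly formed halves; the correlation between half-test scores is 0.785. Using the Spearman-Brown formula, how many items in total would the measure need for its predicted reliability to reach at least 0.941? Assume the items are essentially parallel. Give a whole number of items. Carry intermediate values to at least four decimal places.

Corrected full-test reliability: r_full = 2 × 0.785 / (1 + 0.785) ≈ 0.8796
Solve Spearman-Brown for n: n = 0.941(1 − 0.8796) / [0.8796(1 − 0.941)] = 2.1831
Items = 2.1831 × 30 ≈ 65.49 → 66

66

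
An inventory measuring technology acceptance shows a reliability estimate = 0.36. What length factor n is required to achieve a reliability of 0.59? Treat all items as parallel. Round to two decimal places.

2.56

n = 0.59(1 − 0.36) / [0.36(1 − 0.59)]
  = 0.3776 / 0.1476 = 2.5583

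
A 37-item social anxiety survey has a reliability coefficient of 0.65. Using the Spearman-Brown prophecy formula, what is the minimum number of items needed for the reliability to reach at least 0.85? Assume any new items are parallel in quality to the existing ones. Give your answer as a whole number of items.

113

Invert Spearman-Brown to solve for n:
n = r_target (1 − r_old) / [ r_old (1 − r_target) ]
n = [0.85 × 0.35] / [0.65 × 0.15]
n = 0.2975 / 0.0975 ≈ 3.0513
Items needed = n × 37 = 3.0513 × 37 ≈ 112.90 → round up to 113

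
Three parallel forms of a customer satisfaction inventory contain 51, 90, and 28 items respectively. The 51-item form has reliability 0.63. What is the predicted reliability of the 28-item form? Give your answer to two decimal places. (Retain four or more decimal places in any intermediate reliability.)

Only the ratio of lengths matters: n = 28/51 = 0.5490
r_{28} = n·r / (1 + (n − 1)·r) = 0.3459 / 0.7159 ≈ 0.4832

0.48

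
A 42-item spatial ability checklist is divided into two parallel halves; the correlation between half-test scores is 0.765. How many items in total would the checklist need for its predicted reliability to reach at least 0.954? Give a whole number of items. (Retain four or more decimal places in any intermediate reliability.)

134

r_full = 2(0.765)/(1 + 0.765) = 0.8669
Solve Spearman-Brown for n: n = 0.954(1 − 0.8669) / [0.8669(1 − 0.954)] = 3.1842
Required items = 3.1842 × 42 = 133.74, so 134 items.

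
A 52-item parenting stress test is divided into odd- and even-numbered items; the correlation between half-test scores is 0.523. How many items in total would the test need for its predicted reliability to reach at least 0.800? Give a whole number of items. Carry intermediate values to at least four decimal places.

Corrected full-test reliability: r_full = 2 × 0.523 / (1 + 0.523) ≈ 0.6868
n = r_tgt(1 − r_full) / [r_full(1 − r_tgt)] = 0.800 × 0.3132 / (0.6868 × 0.200) ≈ 1.8241
Items = 1.8241 × 52 ≈ 94.85 → 95

95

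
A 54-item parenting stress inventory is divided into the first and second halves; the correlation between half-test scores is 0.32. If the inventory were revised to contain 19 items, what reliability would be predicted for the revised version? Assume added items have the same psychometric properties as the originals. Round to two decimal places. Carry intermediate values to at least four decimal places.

Spearman-Brown correction (n = 2): r_full = 2·0.32/(1 + 0.32) = 0.4848
Then adjust to 19 items: n = 19/54 = 0.3519
r_new = n·r_full / (1 + (n − 1)·r_full) = 0.1706 / 0.6858 ≈ 0.2488

0.25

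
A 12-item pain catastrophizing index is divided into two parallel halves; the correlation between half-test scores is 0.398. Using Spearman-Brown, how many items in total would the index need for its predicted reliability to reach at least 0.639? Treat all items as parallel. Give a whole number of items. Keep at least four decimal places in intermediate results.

r_full = 2(0.398)/(1 + 0.398) = 0.5694
n = r_tgt(1 − r_full) / [r_full(1 − r_tgt)] = 0.639 × 0.4306 / (0.5694 × 0.361) ≈ 1.3386
Items = 1.3386 × 12 ≈ 16.06 → 17

17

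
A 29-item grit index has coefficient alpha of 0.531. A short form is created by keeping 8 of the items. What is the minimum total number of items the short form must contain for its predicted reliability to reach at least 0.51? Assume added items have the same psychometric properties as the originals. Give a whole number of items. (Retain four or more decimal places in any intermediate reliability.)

Short-form reliability: n = 8/29 = 0.2759; r_8 = n·r/(1+(n−1)r) ≈ 0.2380
Then solve for n' with r_old = 0.2380, r_target = 0.51: n' = 0.51(1 − 0.2380)/[0.2380(1 − 0.51)] = 3.3324
Items = 3.3324 × 8 ≈ 26.66 → 27

27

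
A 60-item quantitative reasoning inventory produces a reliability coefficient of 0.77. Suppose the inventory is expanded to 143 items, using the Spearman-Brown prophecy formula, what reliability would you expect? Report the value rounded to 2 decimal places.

0.89

The new length is 143/60 = 2.3833 times the old.
By Spearman-Brown, r_new = n r / (1 + (n − 1) r).
r_new = (2.3833 × 0.77) / (1 + (2.3833 − 1) × 0.77)
r_new = 1.8351 / 2.0651 ≈ 0.8886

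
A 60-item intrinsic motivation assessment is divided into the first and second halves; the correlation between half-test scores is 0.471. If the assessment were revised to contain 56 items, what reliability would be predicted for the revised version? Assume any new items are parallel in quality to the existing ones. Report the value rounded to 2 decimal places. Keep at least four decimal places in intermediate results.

Full-test reliability from the split-half r: r_full = 2(0.471)/(1 + 0.471) = 0.6404
Length factor from 60 to 56 items: n = 56/60 = 0.9333
r_new = n·r_full / (1 + (n − 1)·r_full) = 0.5977 / 0.9573 ≈ 0.6244

0.62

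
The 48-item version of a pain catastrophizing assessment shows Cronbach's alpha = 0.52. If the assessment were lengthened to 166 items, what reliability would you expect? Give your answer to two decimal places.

n = 166/48 = 3.4583
r_new = 3.4583·0.52 / [1 + (3.4583 − 1)·0.52]
     = 1.7983 / 2.2783 = 0.7893

0.79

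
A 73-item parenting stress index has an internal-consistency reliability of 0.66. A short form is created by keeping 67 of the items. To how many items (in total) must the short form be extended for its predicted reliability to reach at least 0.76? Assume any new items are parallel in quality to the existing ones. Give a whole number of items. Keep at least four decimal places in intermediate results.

120

Short-form reliability: n = 67/73 = 0.9178; r_67 = n·r/(1+(n−1)r) ≈ 0.6405
Length factor from the short form to reach 0.76: n' = 0.76(1 − 0.6405) / [0.6405(1 − 0.76)] ≈ 1.7774
Total items = 1.7774 × 67 = 119.09, rounded up to 120.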